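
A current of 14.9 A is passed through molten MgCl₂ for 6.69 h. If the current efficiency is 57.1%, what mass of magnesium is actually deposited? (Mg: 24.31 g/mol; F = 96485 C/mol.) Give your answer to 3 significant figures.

25.8 g

Q = 14.9 × 24084 = 3.589×10^5 C
n(e⁻) = 3.589×10^5 / 96485 = 3.720 mol
Mg²⁺ + 2e⁻ → Mg, so theoretical m(Mg) = 1.860 × 24.31 = 45.22 g
Actual mass = 57.1% × 45.22 = 25.8 g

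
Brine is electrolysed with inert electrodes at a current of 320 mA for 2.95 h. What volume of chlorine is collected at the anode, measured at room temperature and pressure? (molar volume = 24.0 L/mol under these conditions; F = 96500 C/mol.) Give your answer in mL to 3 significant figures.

423 mL

Q = 0.320 A × 10620 s = 3398 C
n(e⁻) = Q/F = 3398/96500 = 0.03521 mol
2Cl⁻ → Cl₂ + 2e⁻, so n(Cl₂) = 0.03521 / 2 = 0.01761 mol
V = 0.01761 × 24.0 = 0.4226 L
= 423 mL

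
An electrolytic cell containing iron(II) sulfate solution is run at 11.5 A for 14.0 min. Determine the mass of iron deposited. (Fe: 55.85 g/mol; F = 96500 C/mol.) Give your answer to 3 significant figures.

Charge passed = 11.5 × 840 = 9660 C
n(e⁻) = 9660 / 96500 = 0.1001 mol
Fe²⁺ + 2e⁻ → Fe, so n(Fe) = 0.1001 / 2 = 0.05005 mol
m = 0.05005 × 55.85 = 2.80 g

2.80 g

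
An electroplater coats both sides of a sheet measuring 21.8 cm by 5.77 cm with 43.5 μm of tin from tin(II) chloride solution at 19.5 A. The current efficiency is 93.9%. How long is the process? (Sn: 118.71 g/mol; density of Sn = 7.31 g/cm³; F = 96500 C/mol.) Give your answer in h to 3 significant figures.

0.197 h

Plated area = 2 × 21.8 × 5.77 = 251.6 cm²
Volume = 251.6 × 43.5×10⁻⁴ cm = 1.094 cm³
m(Sn) = 1.094 × 7.31 = 7.997 g
n(Sn) = 7.997 / 118.71 = 0.06737 mol; n(e⁻) = 2 × 0.06737 = 0.1347 mol
Q = 0.1347 × 96500 / 0.939 = 13840 C
t = 13840 / 19.5 = 709.7 s = 0.197 h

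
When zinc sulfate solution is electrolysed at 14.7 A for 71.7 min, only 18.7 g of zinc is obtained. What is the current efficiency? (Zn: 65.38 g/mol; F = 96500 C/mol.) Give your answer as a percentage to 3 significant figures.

87.3%

Q = 14.7 × 4302 = 63240 C
n(e⁻) = 63240 / 96500 = 0.6553 mol
Zn²⁺ + 2e⁻ → Zn, so theoretical n(Zn) = 0.3277 mol → 21.43 g
Efficiency = 18.7 / 21.43 = 0.8726 = 87.3%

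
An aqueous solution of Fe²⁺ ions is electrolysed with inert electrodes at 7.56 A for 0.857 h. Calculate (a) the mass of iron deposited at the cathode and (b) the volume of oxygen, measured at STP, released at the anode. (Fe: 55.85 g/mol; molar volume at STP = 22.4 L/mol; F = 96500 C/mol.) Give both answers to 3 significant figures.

Q = 7.56 × 3085.2 = 23320 C; n(e⁻) = 23320 / 96500 = 0.2417 mol
Cathode: Fe²⁺ + 2e⁻ → Fe → n(Fe) = 0.2417/2 = 0.1209 mol → 6.75 g
Anode: 2H₂O → O₂ + 4H⁺ + 4e⁻ → n(O₂) = 0.2417/4 = 0.06043 mol → 1.35 L

6.75 g Fe; 1.35 L O₂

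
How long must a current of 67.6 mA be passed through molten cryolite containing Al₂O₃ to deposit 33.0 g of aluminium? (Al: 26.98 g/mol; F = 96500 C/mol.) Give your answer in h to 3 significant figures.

1460 h

n(Al) = 33.0 / 26.98 = 1.223 mol
Al³⁺ + 3e⁻ → Al, so n(e⁻) = 3 × 1.223 = 3.669 mol
Q = 3.669 × 96500 = 3.541×10^5 C
t = Q / I = 3.541×10^5 / 0.0676 = 5.238×10^6 s = 1460 h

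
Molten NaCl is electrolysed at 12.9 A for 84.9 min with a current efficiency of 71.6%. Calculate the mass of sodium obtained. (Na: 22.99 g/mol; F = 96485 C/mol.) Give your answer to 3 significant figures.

Q = 12.9 × 5094 = 65710 C
n(e⁻) = 65710 / 96485 = 0.6810 mol
Na⁺ + e⁻ → Na, so theoretical m(Na) = 0.6810 × 22.99 = 15.66 g
Actual mass = 71.6% × 15.66 = 11.2 g

11.2 g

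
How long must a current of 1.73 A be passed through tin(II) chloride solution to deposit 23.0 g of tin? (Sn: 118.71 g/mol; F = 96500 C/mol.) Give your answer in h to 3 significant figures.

n(Sn) = 23.0 / 118.71 = 0.1937 mol
Sn²⁺ + 2e⁻ → Sn, so n(e⁻) = 2 × 0.1937 = 0.3874 mol
Q = 0.3874 × 96500 = 37380 C
t = Q / I = 37380 / 1.73 = 21610 s = 6.00 h

6.00 h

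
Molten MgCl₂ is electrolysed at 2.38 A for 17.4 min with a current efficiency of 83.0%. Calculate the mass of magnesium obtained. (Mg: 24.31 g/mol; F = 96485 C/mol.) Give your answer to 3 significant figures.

0.260 g

Q = 2.38 × 1044 = 2485 C
n(e⁻) = 2485 / 96485 = 0.02576 mol
Mg²⁺ + 2e⁻ → Mg, so theoretical m(Mg) = 0.01288 × 24.31 = 0.3131 g
Actual mass = 83.0% × 0.3131 = 0.260 g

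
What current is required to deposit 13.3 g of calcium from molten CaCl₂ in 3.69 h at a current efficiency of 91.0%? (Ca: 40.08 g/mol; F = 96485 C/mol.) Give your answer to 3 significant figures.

n(Ca) = 13.3 / 40.08 = 0.3318 mol
Ca²⁺ + 2e⁻ → Ca, so n(e⁻) = 2 × 0.3318 = 0.6636 mol
Q = 0.6636 × 96485 / 0.910 = 70360 C
I = Q / t = 70360 / 13284 s = 5.30 A

5.30 A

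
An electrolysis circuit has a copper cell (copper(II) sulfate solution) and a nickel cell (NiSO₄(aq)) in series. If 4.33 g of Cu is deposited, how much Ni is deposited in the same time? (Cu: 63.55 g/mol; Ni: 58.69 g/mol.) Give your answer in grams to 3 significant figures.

n(Cu) = 4.33 / 63.55 = 0.06814 mol
Cu²⁺ + 2e⁻ → Cu, so n(e⁻) = 2 × 0.06814 = 0.1363 mol
Same current for the same time ⇒ same n(e⁻) = 0.1363 mol in both cells.
Ni²⁺ + 2e⁻ → Ni, so n(Ni) = 0.1363 / 2 = 0.06815 mol
m(Ni) = 0.06815 × 58.69 = 4.00 g

4.00 g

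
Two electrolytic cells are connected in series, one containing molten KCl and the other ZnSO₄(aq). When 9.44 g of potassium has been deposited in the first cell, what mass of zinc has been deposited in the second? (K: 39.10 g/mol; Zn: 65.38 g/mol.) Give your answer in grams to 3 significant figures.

7.89 g

n(K) = 9.44 / 39.10 = 0.2414 mol
K⁺ + e⁻ → K, so n(e⁻) = 0.2414 mol
The cells are in series, so the same charge (and hence the same n(e⁻) = 0.2414 mol) passes through both.
Zn²⁺ + 2e⁻ → Zn, so n(Zn) = 0.2414 / 2 = 0.1207 mol
m(Zn) = 0.1207 × 65.38 = 7.89 g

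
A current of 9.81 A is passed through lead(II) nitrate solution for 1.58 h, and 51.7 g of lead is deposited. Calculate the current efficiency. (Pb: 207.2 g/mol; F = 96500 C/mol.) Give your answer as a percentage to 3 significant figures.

86.3%

Q = 9.81 × 5688 = 55800 C
n(e⁻) = 55800 / 96500 = 0.5782 mol
Pb²⁺ + 2e⁻ → Pb, so theoretical n(Pb) = 0.2891 mol → 59.90 g
Efficiency = 51.7 / 59.90 = 0.8631 = 86.3%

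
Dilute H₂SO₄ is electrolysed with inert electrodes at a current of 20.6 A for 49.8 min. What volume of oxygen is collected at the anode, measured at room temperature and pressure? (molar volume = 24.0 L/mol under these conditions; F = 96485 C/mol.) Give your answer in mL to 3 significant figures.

3830 mL

Charge passed = 20.6 × 2988 = 61550 C
n(e⁻) = 61550 / 96485 = 0.6379 mol
2H₂O → O₂ + 4H⁺ + 4e⁻, so n(O₂) = 0.6379 / 4 = 0.1595 mol
V = 0.1595 × 24.0 = 3.828 L
= 3830 mL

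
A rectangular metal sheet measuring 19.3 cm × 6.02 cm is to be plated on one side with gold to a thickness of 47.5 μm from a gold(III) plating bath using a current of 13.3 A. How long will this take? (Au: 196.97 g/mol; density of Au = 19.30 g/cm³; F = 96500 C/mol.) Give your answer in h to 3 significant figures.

Plated area = 19.3 × 6.02 = 116.2 cm²
Volume = 116.2 × 47.5×10⁻⁴ cm = 0.5520 cm³
m(Au) = 0.5520 × 19.30 = 10.65 g
n(Au) = 10.65 / 196.97 = 0.05407 mol; n(e⁻) = 3 × 0.05407 = 0.1622 mol
Q = 0.1622 × 96500 = 15650 C
t = 15650 / 13.3 = 1177 s = 0.327 h

0.327 h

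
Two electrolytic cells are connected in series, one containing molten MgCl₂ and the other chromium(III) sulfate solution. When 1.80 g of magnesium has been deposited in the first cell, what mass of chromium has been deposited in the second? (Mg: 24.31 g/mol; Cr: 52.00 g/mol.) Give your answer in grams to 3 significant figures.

n(Mg) = 1.80 / 24.31 = 0.07404 mol
Mg²⁺ + 2e⁻ → Mg, so n(e⁻) = 2 × 0.07404 = 0.1481 mol
Same current for the same time ⇒ same n(e⁻) = 0.1481 mol in both cells.
Cr³⁺ + 3e⁻ → Cr, so n(Cr) = 0.1481 / 3 = 0.04937 mol
m(Cr) = 0.04937 × 52.00 = 2.57 g

2.57 g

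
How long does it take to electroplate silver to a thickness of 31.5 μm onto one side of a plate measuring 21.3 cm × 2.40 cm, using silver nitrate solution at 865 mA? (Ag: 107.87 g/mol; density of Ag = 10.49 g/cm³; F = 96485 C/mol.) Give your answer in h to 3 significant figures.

0.485 h

Plated area = 21.3 × 2.40 = 51.12 cm²
Volume = 51.12 × 31.5×10⁻⁴ cm = 0.1610 cm³
m(Ag) = 0.1610 × 10.49 = 1.689 g
n(Ag) = 1.689 / 107.87 = 0.01566 mol; n(e⁻) = 0.01566 mol
Q = 0.01566 × 96485 = 1511 C
t = 1511 / 0.865 = 1747 s = 0.485 h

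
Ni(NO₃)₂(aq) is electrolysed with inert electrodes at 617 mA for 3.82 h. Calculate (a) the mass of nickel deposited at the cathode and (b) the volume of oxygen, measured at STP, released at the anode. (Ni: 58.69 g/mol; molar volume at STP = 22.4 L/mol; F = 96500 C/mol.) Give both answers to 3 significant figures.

2.58 g Ni; 0.492 L O₂

Q = 0.617 × 13752 = 8485 C; n(e⁻) = 8485 / 96500 = 0.08793 mol
Cathode: Ni²⁺ + 2e⁻ → Ni → n(Ni) = 0.08793/2 = 0.04397 mol → 2.58 g
Anode: 2H₂O → O₂ + 4H⁺ + 4e⁻ → n(O₂) = 0.08793/4 = 0.02198 mol → 0.492 L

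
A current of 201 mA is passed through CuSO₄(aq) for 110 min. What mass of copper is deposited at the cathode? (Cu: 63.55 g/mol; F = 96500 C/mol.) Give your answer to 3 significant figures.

Q = 0.201 A × 6600 s = 1327 C
n(e⁻) = 1327 / 96500 = 0.01375 mol
Cu²⁺ + 2e⁻ → Cu, so n(Cu) = 0.01375 / 2 = 0.006875 mol
m = 0.006875 × 63.55 = 0.437 g

0.437 g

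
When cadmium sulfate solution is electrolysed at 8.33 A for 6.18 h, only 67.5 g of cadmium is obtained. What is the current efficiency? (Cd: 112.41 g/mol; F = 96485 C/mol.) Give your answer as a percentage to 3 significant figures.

Q = 8.33 × 22248 = 1.853×10^5 C
n(e⁻) = 1.853×10^5 / 96485 = 1.921 mol
Cd²⁺ + 2e⁻ → Cd, so theoretical n(Cd) = 0.9605 mol → 108.0 g
Efficiency = 67.5 / 108.0 = 0.6250 = 62.5%

62.5%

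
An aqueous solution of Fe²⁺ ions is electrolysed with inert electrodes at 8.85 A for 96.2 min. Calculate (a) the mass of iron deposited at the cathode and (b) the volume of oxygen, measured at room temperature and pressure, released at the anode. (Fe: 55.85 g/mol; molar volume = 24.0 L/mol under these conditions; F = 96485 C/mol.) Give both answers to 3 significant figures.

14.8 g Fe; 3.18 L O₂

Q = 8.85 × 5772 = 51080 C; n(e⁻) = 51080 / 96485 = 0.5294 mol
Cathode: Fe²⁺ + 2e⁻ → Fe → n(Fe) = 0.5294/2 = 0.2647 mol → 14.8 g
Anode: 2H₂O → O₂ + 4H⁺ + 4e⁻ → n(O₂) = 0.5294/4 = 0.1324 mol → 3.18 L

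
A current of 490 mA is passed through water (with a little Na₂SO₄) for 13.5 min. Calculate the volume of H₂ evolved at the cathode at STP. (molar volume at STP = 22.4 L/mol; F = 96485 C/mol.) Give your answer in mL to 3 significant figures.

Q = It = 0.490 × 810 = 396.9 C
n(e⁻) = Q/F = 396.9/96485 = 0.004114 mol
2H⁺ + 2e⁻ → H₂, so n(H₂) = 0.004114 / 2 = 0.002057 mol
V = 0.002057 × 22.4 = 0.04608 L
= 46.1 mL

46.1 mL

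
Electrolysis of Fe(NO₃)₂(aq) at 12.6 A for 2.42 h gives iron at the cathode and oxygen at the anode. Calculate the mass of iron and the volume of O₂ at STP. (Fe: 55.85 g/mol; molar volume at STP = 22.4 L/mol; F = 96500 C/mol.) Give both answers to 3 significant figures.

Q = 12.6 × 8712 = 1.098×10^5 C; n(e⁻) = 1.098×10^5 / 96500 = 1.138 mol
Cathode: Fe²⁺ + 2e⁻ → Fe → n(Fe) = 1.138/2 = 0.5690 mol → 31.8 g
Anode: 2H₂O → O₂ + 4H⁺ + 4e⁻ → n(O₂) = 1.138/4 = 0.2845 mol → 6.37 L

31.8 g Fe; 6.37 L O₂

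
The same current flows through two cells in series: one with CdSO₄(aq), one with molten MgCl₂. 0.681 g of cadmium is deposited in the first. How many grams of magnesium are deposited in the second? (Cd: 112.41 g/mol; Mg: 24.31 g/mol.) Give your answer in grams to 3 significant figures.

0.147 g

n(Cd) = 0.681 / 112.41 = 0.006058 mol
Cd²⁺ + 2e⁻ → Cd, so n(e⁻) = 2 × 0.006058 = 0.01212 mol
In series, the same 0.01212 mol of electrons flows through the second cell.
Mg²⁺ + 2e⁻ → Mg, so n(Mg) = 0.01212 / 2 = 0.006060 mol
m(Mg) = 0.006060 × 24.31 = 0.147 g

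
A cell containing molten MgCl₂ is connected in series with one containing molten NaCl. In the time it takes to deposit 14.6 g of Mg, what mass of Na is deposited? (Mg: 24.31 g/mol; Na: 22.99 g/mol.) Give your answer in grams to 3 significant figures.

27.6 g

n(Mg) = 14.6 / 24.31 = 0.6006 mol
Mg²⁺ + 2e⁻ → Mg, so n(e⁻) = 2 × 0.6006 = 1.201 mol
The cells are in series, so the same charge (and hence the same n(e⁻) = 1.201 mol) passes through both.
Na⁺ + e⁻ → Na, so n(Na) = 1.201 mol
m(Na) = 1.201 × 22.99 = 27.6 g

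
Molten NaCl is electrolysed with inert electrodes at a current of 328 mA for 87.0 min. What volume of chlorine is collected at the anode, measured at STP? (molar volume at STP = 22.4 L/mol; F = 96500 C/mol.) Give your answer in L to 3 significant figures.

Q = 0.328 A × 5220 s = 1712 C
n(e⁻) = Q/F = 1712/96500 = 0.01774 mol
2Cl⁻ → Cl₂ + 2e⁻, so n(Cl₂) = 0.01774 / 2 = 0.008870 mol
V = 0.008870 × 22.4 = 0.1987 L

0.199 L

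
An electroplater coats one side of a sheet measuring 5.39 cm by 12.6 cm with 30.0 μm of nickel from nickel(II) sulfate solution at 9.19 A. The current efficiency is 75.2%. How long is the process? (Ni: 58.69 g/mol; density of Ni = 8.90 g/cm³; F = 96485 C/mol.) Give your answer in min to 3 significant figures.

Plated area = 5.39 × 12.6 = 67.91 cm²
Volume = 67.91 × 30.0×10⁻⁴ cm = 0.2037 cm³
m(Ni) = 0.2037 × 8.90 = 1.813 g
n(Ni) = 1.813 / 58.69 = 0.03089 mol; n(e⁻) = 2 × 0.03089 = 0.06178 mol
Q = 0.06178 × 96485 / 0.752 = 7927 C
t = 7927 / 9.19 = 862.6 s = 14.4 min

14.4 min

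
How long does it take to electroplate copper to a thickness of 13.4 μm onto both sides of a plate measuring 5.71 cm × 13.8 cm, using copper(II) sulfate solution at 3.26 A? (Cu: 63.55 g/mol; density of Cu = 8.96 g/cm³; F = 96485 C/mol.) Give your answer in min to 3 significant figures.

Plated area = 2 × 5.71 × 13.8 = 157.6 cm²
Volume = 157.6 × 13.4×10⁻⁴ cm = 0.2112 cm³
m(Cu) = 0.2112 × 8.96 = 1.892 g
n(Cu) = 1.892 / 63.55 = 0.02977 mol; n(e⁻) = 2 × 0.02977 = 0.05954 mol
Q = 0.05954 × 96485 = 5745 C
t = 5745 / 3.26 = 1762 s = 29.4 min

29.4 min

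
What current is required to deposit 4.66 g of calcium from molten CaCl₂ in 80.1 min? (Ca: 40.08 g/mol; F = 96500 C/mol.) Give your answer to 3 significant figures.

n(Ca) = 4.66 / 40.08 = 0.1163 mol
Ca²⁺ + 2e⁻ → Ca, so n(e⁻) = 2 × 0.1163 = 0.2326 mol
Q = 0.2326 × 96500 = 22450 C
I = Q / t = 22450 / 4806 s = 4.67 A

4.67 A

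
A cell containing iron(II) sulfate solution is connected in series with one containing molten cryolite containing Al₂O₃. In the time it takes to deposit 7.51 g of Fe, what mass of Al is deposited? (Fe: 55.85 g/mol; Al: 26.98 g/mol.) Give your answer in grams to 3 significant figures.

n(Fe) = 7.51 / 55.85 = 0.1345 mol
Fe²⁺ + 2e⁻ → Fe, so n(e⁻) = 2 × 0.1345 = 0.2690 mol
The cells are in series, so the same charge (and hence the same n(e⁻) = 0.2690 mol) passes through both.
Al³⁺ + 3e⁻ → Al, so n(Al) = 0.2690 / 3 = 0.08967 mol
m(Al) = 0.08967 × 26.98 = 2.42 g

2.42 g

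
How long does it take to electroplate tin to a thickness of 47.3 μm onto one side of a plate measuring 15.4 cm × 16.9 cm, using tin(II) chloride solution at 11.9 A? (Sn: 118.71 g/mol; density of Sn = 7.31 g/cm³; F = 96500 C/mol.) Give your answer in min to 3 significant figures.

Plated area = 15.4 × 16.9 = 260.3 cm²
Volume = 260.3 × 47.3×10⁻⁴ cm = 1.231 cm³
m(Sn) = 1.231 × 7.31 = 8.999 g
n(Sn) = 8.999 / 118.71 = 0.07581 mol; n(e⁻) = 2 × 0.07581 = 0.1516 mol
Q = 0.1516 × 96500 = 14630 C
t = 14630 / 11.9 = 1229 s = 20.5 min

20.5 min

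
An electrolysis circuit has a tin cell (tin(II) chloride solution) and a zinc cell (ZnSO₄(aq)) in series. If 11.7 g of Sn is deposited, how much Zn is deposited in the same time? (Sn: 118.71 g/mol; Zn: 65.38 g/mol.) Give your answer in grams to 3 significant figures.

n(Sn) = 11.7 / 118.71 = 0.09856 mol
Sn²⁺ + 2e⁻ → Sn, so n(e⁻) = 2 × 0.09856 = 0.1971 mol
The cells are in series, so the same charge (and hence the same n(e⁻) = 0.1971 mol) passes through both.
Zn²⁺ + 2e⁻ → Zn, so n(Zn) = 0.1971 / 2 = 0.09855 mol
m(Zn) = 0.09855 × 65.38 = 6.44 g

6.44 g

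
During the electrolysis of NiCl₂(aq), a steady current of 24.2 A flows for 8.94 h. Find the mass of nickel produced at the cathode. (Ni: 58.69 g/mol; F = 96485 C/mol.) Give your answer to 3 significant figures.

237 g

Q = It = 24.2 × 32184 = 7.789×10^5 C
Moles of electrons = 7.789×10^5 / 96485 = 8.073 mol
Ni²⁺ + 2e⁻ → Ni, so n(Ni) = 8.073 / 2 = 4.037 mol
m = 4.037 × 58.69 = 237 g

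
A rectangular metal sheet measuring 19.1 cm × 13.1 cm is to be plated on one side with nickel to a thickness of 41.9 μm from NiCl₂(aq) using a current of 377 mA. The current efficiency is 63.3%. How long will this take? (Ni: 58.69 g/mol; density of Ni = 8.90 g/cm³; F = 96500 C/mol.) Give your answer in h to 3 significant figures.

35.7 h

Plated area = 19.1 × 13.1 = 250.2 cm²
Volume = 250.2 × 41.9×10⁻⁴ cm = 1.048 cm³
m(Ni) = 1.048 × 8.90 = 9.327 g
n(Ni) = 9.327 / 58.69 = 0.1589 mol; n(e⁻) = 2 × 0.1589 = 0.3178 mol
Q = 0.3178 × 96500 / 0.633 = 48450 C
t = 48450 / 0.377 = 1.285×10^5 s = 35.7 h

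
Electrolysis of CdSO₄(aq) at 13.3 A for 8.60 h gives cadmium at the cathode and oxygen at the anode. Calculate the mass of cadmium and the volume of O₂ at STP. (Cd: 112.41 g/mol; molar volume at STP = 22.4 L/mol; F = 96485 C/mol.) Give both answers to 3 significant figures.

240 g Cd; 23.9 L O₂

Q = 13.3 × 30960 = 4.118×10^5 C; n(e⁻) = 4.118×10^5 / 96485 = 4.268 mol
Cathode: Cd²⁺ + 2e⁻ → Cd → n(Cd) = 4.268/2 = 2.134 mol → 240 g
Anode: 2H₂O → O₂ + 4H⁺ + 4e⁻ → n(O₂) = 4.268/4 = 1.067 mol → 23.9 L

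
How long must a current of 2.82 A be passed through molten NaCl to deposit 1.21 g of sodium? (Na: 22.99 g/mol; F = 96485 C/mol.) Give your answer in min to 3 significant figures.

30.0 min

n(Na) = 1.21 / 22.99 = 0.05263 mol
Na⁺ + e⁻ → Na, so n(e⁻) = 0.05263 mol
Q = 0.05263 × 96485 = 5078 C
t = Q / I = 5078 / 2.82 = 1801 s = 30.0 min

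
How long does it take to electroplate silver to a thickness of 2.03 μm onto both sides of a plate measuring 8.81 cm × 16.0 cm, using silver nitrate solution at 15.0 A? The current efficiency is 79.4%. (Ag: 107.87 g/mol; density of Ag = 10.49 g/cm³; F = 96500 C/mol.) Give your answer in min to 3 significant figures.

0.752 min

Plated area = 2 × 8.81 × 16.0 = 281.9 cm²
Volume = 281.9 × 2.03×10⁻⁴ cm = 0.05723 cm³
m(Ag) = 0.05723 × 10.49 = 0.6003 g
n(Ag) = 0.6003 / 107.87 = 0.005565 mol; n(e⁻) = 0.005565 mol
Q = 0.005565 × 96500 / 0.794 = 676.4 C
t = 676.4 / 15.0 = 45.09 s = 0.752 min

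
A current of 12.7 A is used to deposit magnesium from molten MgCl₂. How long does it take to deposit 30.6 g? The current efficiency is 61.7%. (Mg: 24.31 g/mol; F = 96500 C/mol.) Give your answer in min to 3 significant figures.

n(Mg) = 30.6 / 24.31 = 1.259 mol
Mg²⁺ + 2e⁻ → Mg, so n(e⁻) = 2 × 1.259 = 2.518 mol
Q = 2.518 × 96500 / 0.617 = 3.938×10^5 C
t = Q / I = 3.938×10^5 / 12.7 = 31010 s = 517 min

517 min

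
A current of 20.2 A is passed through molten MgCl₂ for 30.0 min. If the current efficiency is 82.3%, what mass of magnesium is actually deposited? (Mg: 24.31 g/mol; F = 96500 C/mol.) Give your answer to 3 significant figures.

Q = 20.2 × 1800 = 36360 C
n(e⁻) = 36360 / 96500 = 0.3768 mol
Mg²⁺ + 2e⁻ → Mg, so theoretical m(Mg) = 0.1884 × 24.31 = 4.580 g
Actual mass = 82.3% × 4.580 = 3.77 g

3.77 g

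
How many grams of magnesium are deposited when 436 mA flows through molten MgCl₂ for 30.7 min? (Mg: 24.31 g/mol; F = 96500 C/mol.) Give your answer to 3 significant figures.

0.101 g

Q = It = 0.436 × 1842 = 803.1 C
n(e⁻) = Q/F = 803.1/96500 = 0.008322 mol
Mg²⁺ + 2e⁻ → Mg, so n(Mg) = 0.008322 / 2 = 0.004161 mol
m = 0.004161 × 24.31 = 0.101 g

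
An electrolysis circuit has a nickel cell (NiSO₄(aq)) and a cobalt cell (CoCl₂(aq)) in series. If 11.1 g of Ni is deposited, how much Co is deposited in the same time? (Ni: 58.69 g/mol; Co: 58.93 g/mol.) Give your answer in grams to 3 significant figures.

n(Ni) = 11.1 / 58.69 = 0.1891 mol
Ni²⁺ + 2e⁻ → Ni, so n(e⁻) = 2 × 0.1891 = 0.3782 mol
In series, the same 0.3782 mol of electrons flows through the second cell.
Co²⁺ + 2e⁻ → Co, so n(Co) = 0.3782 / 2 = 0.1891 mol
m(Co) = 0.1891 × 58.93 = 11.1 g

11.1 g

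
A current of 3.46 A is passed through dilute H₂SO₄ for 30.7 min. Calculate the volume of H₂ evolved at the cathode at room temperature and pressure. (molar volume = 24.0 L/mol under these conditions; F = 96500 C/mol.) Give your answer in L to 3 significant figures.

Q = It = 3.46 × 1842 = 6373 C
n(e⁻) = 6373 / 96500 = 0.06604 mol
2H⁺ + 2e⁻ → H₂, so n(H₂) = 0.06604 / 2 = 0.03302 mol
V = 0.03302 × 24.0 = 0.7925 L

0.793 L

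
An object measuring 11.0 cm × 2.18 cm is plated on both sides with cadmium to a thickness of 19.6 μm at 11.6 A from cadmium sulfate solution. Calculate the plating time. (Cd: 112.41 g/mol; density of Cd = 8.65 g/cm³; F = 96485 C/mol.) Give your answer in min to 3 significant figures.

Plated area = 2 × 11.0 × 2.18 = 47.96 cm²
Volume = 47.96 × 19.6×10⁻⁴ cm = 0.09400 cm³
m(Cd) = 0.09400 × 8.65 = 0.8131 g
n(Cd) = 0.8131 / 112.41 = 0.007233 mol; n(e⁻) = 2 × 0.007233 = 0.01447 mol
Q = 0.01447 × 96485 = 1396 C
t = 1396 / 11.6 = 120.3 s = 2.01 min

2.01 min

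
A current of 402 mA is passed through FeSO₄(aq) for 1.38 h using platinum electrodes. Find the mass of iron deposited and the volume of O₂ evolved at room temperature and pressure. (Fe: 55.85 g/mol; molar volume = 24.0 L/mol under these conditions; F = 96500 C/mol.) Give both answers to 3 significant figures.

Q = 0.402 × 4968 = 1997 C; n(e⁻) = 1997 / 96500 = 0.02069 mol
Cathode: Fe²⁺ + 2e⁻ → Fe → n(Fe) = 0.02069/2 = 0.01035 mol → 0.578 g
Anode: 2H₂O → O₂ + 4H⁺ + 4e⁻ → n(O₂) = 0.02069/4 = 0.005173 mol → 0.124 L

0.578 g Fe; 0.124 L O₂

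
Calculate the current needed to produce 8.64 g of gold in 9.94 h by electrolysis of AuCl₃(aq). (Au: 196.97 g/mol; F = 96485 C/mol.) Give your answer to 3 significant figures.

0.355 A

n(Au) = 8.64 / 196.97 = 0.04386 mol
Au³⁺ + 3e⁻ → Au, so n(e⁻) = 3 × 0.04386 = 0.1316 mol
Q = 0.1316 × 96485 = 12700 C
I = Q / t = 12700 / 35784 s = 0.355 A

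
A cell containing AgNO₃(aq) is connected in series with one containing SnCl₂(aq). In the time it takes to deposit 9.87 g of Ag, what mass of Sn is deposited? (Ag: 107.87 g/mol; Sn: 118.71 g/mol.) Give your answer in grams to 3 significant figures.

5.43 g

n(Ag) = 9.87 / 107.87 = 0.09150 mol
Ag⁺ + e⁻ → Ag, so n(e⁻) = 0.09150 mol
Same current for the same time ⇒ same n(e⁻) = 0.09150 mol in both cells.
Sn²⁺ + 2e⁻ → Sn, so n(Sn) = 0.09150 / 2 = 0.04575 mol
m(Sn) = 0.04575 × 118.71 = 5.43 g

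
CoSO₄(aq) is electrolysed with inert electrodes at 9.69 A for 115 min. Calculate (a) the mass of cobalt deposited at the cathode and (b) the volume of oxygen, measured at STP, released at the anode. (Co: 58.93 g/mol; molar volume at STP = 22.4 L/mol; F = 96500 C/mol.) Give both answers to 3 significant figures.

20.4 g Co; 3.88 L O₂

Q = 9.69 × 6900 = 66860 C; n(e⁻) = 66860 / 96500 = 0.6928 mol
Cathode: Co²⁺ + 2e⁻ → Co → n(Co) = 0.6928/2 = 0.3464 mol → 20.4 g
Anode: 2H₂O → O₂ + 4H⁺ + 4e⁻ → n(O₂) = 0.6928/4 = 0.1732 mol → 3.88 L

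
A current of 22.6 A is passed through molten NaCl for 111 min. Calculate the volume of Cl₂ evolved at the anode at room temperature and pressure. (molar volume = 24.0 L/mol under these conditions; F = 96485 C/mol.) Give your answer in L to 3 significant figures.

18.7 L

Q = 22.6 A × 6660 s = 1.505×10^5 C
n(e⁻) = 1.505×10^5 / 96485 = 1.560 mol
2Cl⁻ → Cl₂ + 2e⁻, so n(Cl₂) = 1.560 / 2 = 0.7800 mol
V = 0.7800 × 24.0 = 18.72 L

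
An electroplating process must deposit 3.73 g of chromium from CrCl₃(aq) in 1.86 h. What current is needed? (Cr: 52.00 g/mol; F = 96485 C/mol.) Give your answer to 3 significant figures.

n(Cr) = 3.73 / 52.00 = 0.07173 mol
Cr³⁺ + 3e⁻ → Cr, so n(e⁻) = 3 × 0.07173 = 0.2152 mol
Q = 0.2152 × 96485 = 20760 C
I = Q / t = 20760 / 6696 s = 3.10 A

3.10 A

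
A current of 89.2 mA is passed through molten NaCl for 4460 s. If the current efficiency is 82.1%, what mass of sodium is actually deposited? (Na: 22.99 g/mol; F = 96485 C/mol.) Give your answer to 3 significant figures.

Q = 0.0892 × 4460 = 397.8 C
n(e⁻) = 397.8 / 96485 = 0.004123 mol
Na⁺ + e⁻ → Na, so theoretical m(Na) = 0.004123 × 22.99 = 0.09479 g
Actual mass = 82.1% × 0.09479 = 0.0778 g

0.0778 g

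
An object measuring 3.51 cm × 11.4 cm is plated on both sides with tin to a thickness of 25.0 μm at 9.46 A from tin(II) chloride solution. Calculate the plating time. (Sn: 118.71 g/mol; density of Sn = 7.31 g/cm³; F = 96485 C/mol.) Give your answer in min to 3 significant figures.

4.19 min

Plated area = 2 × 3.51 × 11.4 = 80.03 cm²
Volume = 80.03 × 25.0×10⁻⁴ cm = 0.2001 cm³
m(Sn) = 0.2001 × 7.31 = 1.463 g
n(Sn) = 1.463 / 118.71 = 0.01232 mol; n(e⁻) = 2 × 0.01232 = 0.02464 mol
Q = 0.02464 × 96485 = 2377 C
t = 2377 / 9.46 = 251.3 s = 4.19 min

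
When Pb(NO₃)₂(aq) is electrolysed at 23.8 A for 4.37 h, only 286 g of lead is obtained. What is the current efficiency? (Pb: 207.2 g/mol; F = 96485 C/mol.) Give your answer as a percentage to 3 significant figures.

71.1%

Q = 23.8 × 15732 = 3.744×10^5 C
n(e⁻) = 3.744×10^5 / 96485 = 3.880 mol
Pb²⁺ + 2e⁻ → Pb, so theoretical n(Pb) = 1.940 mol → 402.0 g
Efficiency = 286 / 402.0 = 0.7114 = 71.1%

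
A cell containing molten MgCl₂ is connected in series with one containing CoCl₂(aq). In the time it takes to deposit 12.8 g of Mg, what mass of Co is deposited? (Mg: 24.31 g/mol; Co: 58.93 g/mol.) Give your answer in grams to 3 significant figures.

31.0 g

n(Mg) = 12.8 / 24.31 = 0.5265 mol
Mg²⁺ + 2e⁻ → Mg, so n(e⁻) = 2 × 0.5265 = 1.053 mol
Same current for the same time ⇒ same n(e⁻) = 1.053 mol in both cells.
Co²⁺ + 2e⁻ → Co, so n(Co) = 1.053 / 2 = 0.5265 mol
m(Co) = 0.5265 × 58.93 = 31.0 g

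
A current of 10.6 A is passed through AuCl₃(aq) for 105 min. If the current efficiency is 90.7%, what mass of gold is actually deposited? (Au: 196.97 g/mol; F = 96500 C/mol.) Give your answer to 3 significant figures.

Q = 10.6 × 6300 = 66780 C
n(e⁻) = 66780 / 96500 = 0.6920 mol
Au³⁺ + 3e⁻ → Au, so theoretical m(Au) = 0.2307 × 196.97 = 45.44 g
Actual mass = 90.7% × 45.44 = 41.2 g

41.2 g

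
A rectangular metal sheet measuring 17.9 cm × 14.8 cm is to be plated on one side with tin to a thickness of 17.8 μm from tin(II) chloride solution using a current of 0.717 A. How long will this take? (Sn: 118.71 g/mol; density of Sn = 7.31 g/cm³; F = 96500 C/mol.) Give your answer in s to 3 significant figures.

Plated area = 17.9 × 14.8 = 264.9 cm²
Volume = 264.9 × 17.8×10⁻⁴ cm = 0.4715 cm³
m(Sn) = 0.4715 × 7.31 = 3.447 g
n(Sn) = 3.447 / 118.71 = 0.02904 mol; n(e⁻) = 2 × 0.02904 = 0.05808 mol
Q = 0.05808 × 96500 = 5605 C
t = 5605 / 0.717 = 7817 s

7820 s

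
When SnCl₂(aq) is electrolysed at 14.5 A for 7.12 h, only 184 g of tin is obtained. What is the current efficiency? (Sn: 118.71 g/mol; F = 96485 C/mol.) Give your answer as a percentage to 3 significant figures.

80.5%

Q = 14.5 × 25632 = 3.717×10^5 C
n(e⁻) = 3.717×10^5 / 96485 = 3.852 mol
Sn²⁺ + 2e⁻ → Sn, so theoretical n(Sn) = 1.926 mol → 228.6 g
Efficiency = 184 / 228.6 = 0.8049 = 80.5%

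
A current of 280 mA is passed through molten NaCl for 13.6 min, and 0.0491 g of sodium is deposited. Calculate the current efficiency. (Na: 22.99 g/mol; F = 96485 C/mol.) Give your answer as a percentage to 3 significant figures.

90.2%

Q = 0.280 × 816 = 228.5 C
n(e⁻) = 228.5 / 96485 = 0.002368 mol
Na⁺ + e⁻ → Na, so theoretical n(Na) = 0.002368 mol → 0.05444 g
Efficiency = 0.0491 / 0.05444 = 0.9019 = 90.2%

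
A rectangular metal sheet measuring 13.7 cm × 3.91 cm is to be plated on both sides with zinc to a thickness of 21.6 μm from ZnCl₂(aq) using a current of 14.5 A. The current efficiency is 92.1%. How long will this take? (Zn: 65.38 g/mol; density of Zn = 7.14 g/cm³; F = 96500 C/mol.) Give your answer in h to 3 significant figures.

0.101 h

Plated area = 2 × 13.7 × 3.91 = 107.1 cm²
Volume = 107.1 × 21.6×10⁻⁴ cm = 0.2313 cm³
m(Zn) = 0.2313 × 7.14 = 1.651 g
n(Zn) = 1.651 / 65.38 = 0.02525 mol; n(e⁻) = 2 × 0.02525 = 0.05050 mol
Q = 0.05050 × 96500 / 0.921 = 5291 C
t = 5291 / 14.5 = 364.9 s = 0.101 h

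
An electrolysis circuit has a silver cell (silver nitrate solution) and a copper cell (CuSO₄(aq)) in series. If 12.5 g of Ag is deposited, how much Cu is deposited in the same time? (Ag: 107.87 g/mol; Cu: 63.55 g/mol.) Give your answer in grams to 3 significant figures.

n(Ag) = 12.5 / 107.87 = 0.1159 mol
Ag⁺ + e⁻ → Ag, so n(e⁻) = 0.1159 mol
Since the cells are in series, n(e⁻) in the Cu cell is also 0.1159 mol.
Cu²⁺ + 2e⁻ → Cu, so n(Cu) = 0.1159 / 2 = 0.05795 mol
m(Cu) = 0.05795 × 63.55 = 3.68 g

3.68 g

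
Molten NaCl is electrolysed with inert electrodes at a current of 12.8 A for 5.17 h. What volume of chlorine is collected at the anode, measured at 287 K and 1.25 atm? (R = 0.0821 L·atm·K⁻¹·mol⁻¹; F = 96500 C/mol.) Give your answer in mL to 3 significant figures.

Charge passed = 12.8 × 18612 = 2.382×10^5 C
n(e⁻) = Q/F = 2.382×10^5/96500 = 2.468 mol
2Cl⁻ → Cl₂ + 2e⁻, so n(Cl₂) = 2.468 / 2 = 1.234 mol
V = nRT/P = 1.234 × 0.0821 × 287 / 1.25 = 23.26 L
= 23300 mL

23300 mL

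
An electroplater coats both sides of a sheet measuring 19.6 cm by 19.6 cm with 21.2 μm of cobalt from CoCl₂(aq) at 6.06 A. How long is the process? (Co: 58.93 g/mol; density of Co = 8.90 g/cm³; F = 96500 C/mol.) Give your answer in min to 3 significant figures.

Plated area = 2 × 19.6 × 19.6 = 768.3 cm²
Volume = 768.3 × 21.2×10⁻⁴ cm = 1.629 cm³
m(Co) = 1.629 × 8.90 = 14.50 g
n(Co) = 14.50 / 58.93 = 0.2461 mol; n(e⁻) = 2 × 0.2461 = 0.4922 mol
Q = 0.4922 × 96500 = 47500 C
t = 47500 / 6.06 = 7838 s = 131 min

131 min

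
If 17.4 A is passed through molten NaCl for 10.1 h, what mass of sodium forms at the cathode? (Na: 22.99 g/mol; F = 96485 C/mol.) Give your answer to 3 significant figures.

151 g

Q = 17.4 A × 36360 s = 6.327×10^5 C
n(e⁻) = 6.327×10^5 / 96485 = 6.557 mol
Na⁺ + e⁻ → Na, so n(Na) = 6.557 mol
m = 6.557 × 22.99 = 151 g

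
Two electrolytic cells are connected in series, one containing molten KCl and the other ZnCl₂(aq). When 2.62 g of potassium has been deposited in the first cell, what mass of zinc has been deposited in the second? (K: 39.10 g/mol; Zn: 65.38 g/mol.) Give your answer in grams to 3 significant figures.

n(K) = 2.62 / 39.10 = 0.06701 mol
K⁺ + e⁻ → K, so n(e⁻) = 0.06701 mol
The cells are in series, so the same charge (and hence the same n(e⁻) = 0.06701 mol) passes through both.
Zn²⁺ + 2e⁻ → Zn, so n(Zn) = 0.06701 / 2 = 0.03351 mol
m(Zn) = 0.03351 × 65.38 = 2.19 g

2.19 g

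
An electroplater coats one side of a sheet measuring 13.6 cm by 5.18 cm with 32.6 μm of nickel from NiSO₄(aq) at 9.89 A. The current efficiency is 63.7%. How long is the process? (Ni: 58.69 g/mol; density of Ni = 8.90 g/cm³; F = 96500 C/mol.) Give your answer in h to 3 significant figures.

Plated area = 13.6 × 5.18 = 70.45 cm²
Volume = 70.45 × 32.6×10⁻⁴ cm = 0.2297 cm³
m(Ni) = 0.2297 × 8.90 = 2.044 g
n(Ni) = 2.044 / 58.69 = 0.03483 mol; n(e⁻) = 2 × 0.03483 = 0.06966 mol
Q = 0.06966 × 96500 / 0.637 = 10550 C
t = 10550 / 9.89 = 1067 s = 0.296 h

0.296 h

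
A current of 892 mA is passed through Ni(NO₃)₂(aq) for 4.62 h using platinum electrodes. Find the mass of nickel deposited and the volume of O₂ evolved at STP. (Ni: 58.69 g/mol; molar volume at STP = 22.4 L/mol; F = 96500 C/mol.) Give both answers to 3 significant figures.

Q = 0.892 × 16632 = 14840 C; n(e⁻) = 14840 / 96500 = 0.1538 mol
Cathode: Ni²⁺ + 2e⁻ → Ni → n(Ni) = 0.1538/2 = 0.07690 mol → 4.51 g
Anode: 2H₂O → O₂ + 4H⁺ + 4e⁻ → n(O₂) = 0.1538/4 = 0.03845 mol → 0.861 L

4.51 g Ni; 0.861 L O₂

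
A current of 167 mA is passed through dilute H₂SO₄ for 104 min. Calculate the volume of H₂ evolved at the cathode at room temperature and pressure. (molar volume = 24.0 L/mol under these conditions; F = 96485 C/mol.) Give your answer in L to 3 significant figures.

0.130 L

Charge passed = 0.167 × 6240 = 1042 C
Moles of electrons = 1042 / 96485 = 0.01080 mol
2H⁺ + 2e⁻ → H₂, so n(H₂) = 0.01080 / 2 = 0.005400 mol
V = 0.005400 × 24.0 = 0.1296 L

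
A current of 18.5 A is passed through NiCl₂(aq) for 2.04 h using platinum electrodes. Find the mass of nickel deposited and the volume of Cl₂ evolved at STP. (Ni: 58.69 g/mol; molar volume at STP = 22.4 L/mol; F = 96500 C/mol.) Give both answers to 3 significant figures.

41.3 g Ni; 15.8 L Cl₂

Q = 18.5 × 7344 = 1.359×10^5 C; n(e⁻) = 1.359×10^5 / 96500 = 1.408 mol
Cathode: Ni²⁺ + 2e⁻ → Ni → n(Ni) = 1.408/2 = 0.7040 mol → 41.3 g
Anode: 2Cl⁻ → Cl₂ + 2e⁻ → n(Cl₂) = 1.408/2 = 0.7040 mol → 15.8 L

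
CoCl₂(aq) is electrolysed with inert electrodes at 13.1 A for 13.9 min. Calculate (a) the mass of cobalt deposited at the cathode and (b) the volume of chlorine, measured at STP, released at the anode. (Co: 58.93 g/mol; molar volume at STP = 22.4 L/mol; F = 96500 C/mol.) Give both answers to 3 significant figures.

Q = 13.1 × 834 = 10930 C; n(e⁻) = 10930 / 96500 = 0.1133 mol
Cathode: Co²⁺ + 2e⁻ → Co → n(Co) = 0.1133/2 = 0.05665 mol → 3.34 g
Anode: 2Cl⁻ → Cl₂ + 2e⁻ → n(Cl₂) = 0.1133/2 = 0.05665 mol → 1.27 L

3.34 g Co; 1.27 L Cl₂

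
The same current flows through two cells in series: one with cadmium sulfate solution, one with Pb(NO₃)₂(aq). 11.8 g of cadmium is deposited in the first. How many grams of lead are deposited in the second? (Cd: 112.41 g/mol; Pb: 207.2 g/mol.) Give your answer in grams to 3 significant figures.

n(Cd) = 11.8 / 112.41 = 0.1050 mol
Cd²⁺ + 2e⁻ → Cd, so n(e⁻) = 2 × 0.1050 = 0.2100 mol
Same current for the same time ⇒ same n(e⁻) = 0.2100 mol in both cells.
Pb²⁺ + 2e⁻ → Pb, so n(Pb) = 0.2100 / 2 = 0.1050 mol
m(Pb) = 0.1050 × 207.2 = 21.8 g

21.8 g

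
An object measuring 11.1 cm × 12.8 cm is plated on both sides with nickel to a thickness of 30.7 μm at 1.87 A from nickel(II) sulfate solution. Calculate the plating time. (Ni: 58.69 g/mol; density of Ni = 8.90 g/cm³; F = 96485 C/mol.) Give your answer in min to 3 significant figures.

Plated area = 2 × 11.1 × 12.8 = 284.2 cm²
Volume = 284.2 × 30.7×10⁻⁴ cm = 0.8725 cm³
m(Ni) = 0.8725 × 8.90 = 7.765 g
n(Ni) = 7.765 / 58.69 = 0.1323 mol; n(e⁻) = 2 × 0.1323 = 0.2646 mol
Q = 0.2646 × 96485 = 25530 C
t = 25530 / 1.87 = 13650 s = 228 min

228 min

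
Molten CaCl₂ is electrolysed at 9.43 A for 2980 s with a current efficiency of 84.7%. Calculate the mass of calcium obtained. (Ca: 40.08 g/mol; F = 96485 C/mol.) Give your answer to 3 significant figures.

4.94 g

Q = 9.43 × 2980 = 28100 C
n(e⁻) = 28100 / 96485 = 0.2912 mol
Ca²⁺ + 2e⁻ → Ca, so theoretical m(Ca) = 0.1456 × 40.08 = 5.836 g
Actual mass = 84.7% × 5.836 = 4.94 g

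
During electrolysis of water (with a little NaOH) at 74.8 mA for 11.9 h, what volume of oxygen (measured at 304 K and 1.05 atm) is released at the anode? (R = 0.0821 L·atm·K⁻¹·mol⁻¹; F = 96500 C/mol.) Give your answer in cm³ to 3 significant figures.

197 cm³

Q = It = 0.0748 × 42840 = 3204 C
n(e⁻) = Q/F = 3204/96500 = 0.03320 mol
2H₂O → O₂ + 4H⁺ + 4e⁻, so n(O₂) = 0.03320 / 4 = 0.008300 mol
V = nRT/P = 0.008300 × 0.0821 × 304 / 1.05 = 0.1973 L
= 197 cm³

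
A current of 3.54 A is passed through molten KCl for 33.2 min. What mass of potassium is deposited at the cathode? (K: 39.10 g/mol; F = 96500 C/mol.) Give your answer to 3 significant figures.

2.86 g

Q = 3.54 A × 1992 s = 7052 C
n(e⁻) = 7052 / 96500 = 0.07308 mol
K⁺ + e⁻ → K, so n(K) = 0.07308 mol
m = 0.07308 × 39.10 = 2.86 g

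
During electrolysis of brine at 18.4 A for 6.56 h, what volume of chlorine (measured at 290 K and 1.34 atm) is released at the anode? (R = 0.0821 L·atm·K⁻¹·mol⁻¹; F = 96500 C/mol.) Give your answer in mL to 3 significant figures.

Q = 18.4 A × 23616 s = 4.345×10^5 C
Moles of electrons = 4.345×10^5 / 96500 = 4.503 mol
2Cl⁻ → Cl₂ + 2e⁻, so n(Cl₂) = 4.503 / 2 = 2.252 mol
V = nRT/P = 2.252 × 0.0821 × 290 / 1.34 = 40.01 L
= 40000 mL

40000 mL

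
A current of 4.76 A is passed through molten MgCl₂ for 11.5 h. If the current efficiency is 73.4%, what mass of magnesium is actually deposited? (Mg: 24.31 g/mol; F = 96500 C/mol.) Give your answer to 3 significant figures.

18.2 g

Q = 4.76 × 41400 = 1.971×10^5 C
n(e⁻) = 1.971×10^5 / 96500 = 2.042 mol
Mg²⁺ + 2e⁻ → Mg, so theoretical m(Mg) = 1.021 × 24.31 = 24.82 g
Actual mass = 73.4% × 24.82 = 18.2 g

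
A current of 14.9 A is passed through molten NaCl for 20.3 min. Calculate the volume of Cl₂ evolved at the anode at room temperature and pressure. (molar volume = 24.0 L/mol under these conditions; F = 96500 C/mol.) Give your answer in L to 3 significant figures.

Q = 14.9 A × 1218 s = 18150 C
n(e⁻) = 18150 / 96500 = 0.1881 mol
2Cl⁻ → Cl₂ + 2e⁻, so n(Cl₂) = 0.1881 / 2 = 0.09405 mol
V = 0.09405 × 24.0 = 2.257 L

2.26 L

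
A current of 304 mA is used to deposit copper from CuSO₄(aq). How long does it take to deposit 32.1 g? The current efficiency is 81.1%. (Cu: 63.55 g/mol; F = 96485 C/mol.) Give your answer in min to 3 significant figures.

n(Cu) = 32.1 / 63.55 = 0.5051 mol
Cu²⁺ + 2e⁻ → Cu, so n(e⁻) = 2 × 0.5051 = 1.010 mol
Q = 1.010 × 96485 / 0.811 = 1.202×10^5 C
t = Q / I = 1.202×10^5 / 0.304 = 3.954×10^5 s = 6590 min

6590 min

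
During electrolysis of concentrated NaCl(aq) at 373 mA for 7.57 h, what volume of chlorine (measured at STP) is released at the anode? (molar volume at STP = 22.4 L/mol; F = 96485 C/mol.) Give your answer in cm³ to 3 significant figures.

Q = It = 0.373 × 27252 = 10160 C
Moles of electrons = 10160 / 96485 = 0.1053 mol
2Cl⁻ → Cl₂ + 2e⁻, so n(Cl₂) = 0.1053 / 2 = 0.05265 mol
V = 0.05265 × 22.4 = 1.179 L
= 1180 cm³

1180 cm³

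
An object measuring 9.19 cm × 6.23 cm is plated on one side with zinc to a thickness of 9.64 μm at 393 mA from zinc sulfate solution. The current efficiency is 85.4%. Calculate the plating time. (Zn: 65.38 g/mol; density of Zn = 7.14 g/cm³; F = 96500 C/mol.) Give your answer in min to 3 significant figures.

57.8 min

Plated area = 9.19 × 6.23 = 57.25 cm²
Volume = 57.25 × 9.64×10⁻⁴ cm = 0.05519 cm³
m(Zn) = 0.05519 × 7.14 = 0.3941 g
n(Zn) = 0.3941 / 65.38 = 0.006028 mol; n(e⁻) = 2 × 0.006028 = 0.01206 mol
Q = 0.01206 × 96500 / 0.854 = 1363 C
t = 1363 / 0.393 = 3468 s = 57.8 min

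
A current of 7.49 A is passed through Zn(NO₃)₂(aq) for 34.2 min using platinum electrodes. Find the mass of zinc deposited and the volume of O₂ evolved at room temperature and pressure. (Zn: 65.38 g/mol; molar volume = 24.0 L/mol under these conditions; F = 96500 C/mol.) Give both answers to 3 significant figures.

5.21 g Zn; 0.956 L O₂

Q = 7.49 × 2052 = 15370 C; n(e⁻) = 15370 / 96500 = 0.1593 mol
Cathode: Zn²⁺ + 2e⁻ → Zn → n(Zn) = 0.1593/2 = 0.07965 mol → 5.21 g
Anode: 2H₂O → O₂ + 4H⁺ + 4e⁻ → n(O₂) = 0.1593/4 = 0.03983 mol → 0.956 L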